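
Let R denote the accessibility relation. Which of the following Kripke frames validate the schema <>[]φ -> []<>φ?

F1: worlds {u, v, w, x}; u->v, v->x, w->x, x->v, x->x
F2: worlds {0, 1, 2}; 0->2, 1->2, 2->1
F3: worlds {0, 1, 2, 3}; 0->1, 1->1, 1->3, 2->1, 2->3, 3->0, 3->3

Frame correspondent (Sahlqvist): forall x forall y forall z (Rxy & Rxz -> exists w (Ryw & Rzw)) — i.e. convergence.
F1: holds.
F2: holds.
F3: fails — R33 and R30 but 3 and 0 have no common successor.
Valid on: F1, F2.

F1, F2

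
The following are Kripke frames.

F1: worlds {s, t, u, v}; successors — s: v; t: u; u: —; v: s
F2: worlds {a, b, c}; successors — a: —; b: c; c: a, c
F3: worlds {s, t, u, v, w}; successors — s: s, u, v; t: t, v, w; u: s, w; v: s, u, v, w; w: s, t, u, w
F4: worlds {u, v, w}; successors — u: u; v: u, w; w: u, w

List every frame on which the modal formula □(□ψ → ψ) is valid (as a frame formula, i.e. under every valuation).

This is the axiom for shift-reflexivity; its first-order frame correspondent is ∀x ∀y (Rxy → Ryy).
F1: fails — Rtu but not Ruu.
F2: fails — Rca but not Raa.
F3: fails — Rwu but not Ruu.
F4: satisfies the condition.
Valid on: F4.

F4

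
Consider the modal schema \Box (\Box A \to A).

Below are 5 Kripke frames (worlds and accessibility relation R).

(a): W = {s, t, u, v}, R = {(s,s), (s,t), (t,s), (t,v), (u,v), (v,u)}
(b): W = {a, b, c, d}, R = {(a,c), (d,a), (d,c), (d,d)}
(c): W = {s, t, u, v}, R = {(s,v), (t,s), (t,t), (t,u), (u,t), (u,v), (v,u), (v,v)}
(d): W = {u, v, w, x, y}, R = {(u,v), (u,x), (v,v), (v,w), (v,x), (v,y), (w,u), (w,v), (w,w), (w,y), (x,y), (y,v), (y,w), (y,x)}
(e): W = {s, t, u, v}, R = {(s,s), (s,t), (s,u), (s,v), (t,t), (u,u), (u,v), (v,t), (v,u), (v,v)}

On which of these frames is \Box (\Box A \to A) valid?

(e)

This is the axiom for shift-reflexivity; its first-order frame correspondent is \forall x \forall y (Rxy \to Ryy).
(a): fails — Ruv but not Rvv.
(b): fails — Rac but not Rcc.
(c): fails — Rvu but not Ruu.
(d): fails — Ryx but not Rxx.
(e): satisfies the condition.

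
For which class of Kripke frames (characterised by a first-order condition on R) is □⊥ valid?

emptiness of R

This is the Ver axiom.
It corresponds to emptiness of R: ∀x ∀y ¬Rxy.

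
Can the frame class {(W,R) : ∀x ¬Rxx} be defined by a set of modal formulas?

Modal frame validity is preserved under surjective bounded morphisms.
The 5-cycle (worlds s,t,u,v,w with s→t→u→v→w→s) is irreflexive, and the map sending every world to a single reflexive point • is a surjective bounded morphism (forth: every edge maps to (•,•); back: every world has a successor). So any modal formula valid on the 5-cycle is also valid on the reflexive point, which is not irreflexive.
Hence irreflexivity is not modally definable.

Not modally definable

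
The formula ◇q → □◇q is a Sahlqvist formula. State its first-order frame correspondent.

the Euclidean property

This schema is the 5 axiom.
It corresponds to the Euclidean property: ∀x ∀y ∀z (Rxy ∧ Rxz → Ryz).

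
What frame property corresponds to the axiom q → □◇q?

Suppose q→□◇q is valid. Take Rxy and set V(q)={x}. Then q at x, so □◇q at x, so ◇q at y, so some z with Ryz has q; z=x, i.e. Ryx.

symmetry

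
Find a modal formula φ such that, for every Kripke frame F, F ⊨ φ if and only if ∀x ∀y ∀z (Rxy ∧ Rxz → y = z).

◇ψ → □ψ

A defining formula is ◇ψ → □ψ (the CD axiom).
Suppose ◇ψ→□ψ is valid. Take Rxy, Rxz and set V(ψ)={y}. Then ◇ψ at x, so □ψ at x, so ψ at z, i.e. z=y.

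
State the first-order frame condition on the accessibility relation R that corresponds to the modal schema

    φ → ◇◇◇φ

∀x ∃w (x = w ∧ xR³w)

This is a Sahlqvist (Geach-type) schema ◇^0□^0φ → □^0◇^3φ.
Minimal-valuation argument: fix x; take any y with xR^0y and any z with xR^0z. Set V(φ) to the set of worlds R-reachable from y in exactly 0 steps. Then □^0φ holds at y, so the antecedent holds at x; validity forces ◇^3φ at z, giving a w with zR^3w and yR^0w.
First-order correspondent: ∀x ∃w (x = w ∧ xR³w).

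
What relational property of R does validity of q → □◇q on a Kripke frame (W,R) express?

Symmetry

Suppose q→□◇q is valid. Take Rxy and set V(q)={x}. Then q at x, so □◇q at x, so ◇q at y, so some z with Ryz has q; z=x, i.e. Ryx.
The converse is a direct semantic check.
So the correspondent is symmetry.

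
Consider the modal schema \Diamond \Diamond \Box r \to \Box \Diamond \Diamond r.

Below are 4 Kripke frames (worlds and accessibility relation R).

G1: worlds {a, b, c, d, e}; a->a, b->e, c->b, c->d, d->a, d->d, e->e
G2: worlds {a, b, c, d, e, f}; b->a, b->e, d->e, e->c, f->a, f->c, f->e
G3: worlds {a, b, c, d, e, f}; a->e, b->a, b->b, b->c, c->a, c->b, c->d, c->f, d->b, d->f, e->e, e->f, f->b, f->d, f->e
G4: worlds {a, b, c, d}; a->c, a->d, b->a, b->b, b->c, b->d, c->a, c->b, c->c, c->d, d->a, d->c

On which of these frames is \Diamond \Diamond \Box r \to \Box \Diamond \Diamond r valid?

G4

This is the axiom for a generalized confluence (Geach) condition; its first-order frame correspondent is \forall x \forall y \forall z ((x R^2 y \wedge xRz) \to \exists w (yRw \wedge z R^2 w)).
G1: fails — cR²a, cRb but no w with aRw and bR²w.
G2: fails — bR²c, bRa but no w with cRw and aR²w.
G3: fails — bR²b, bRa but no w with bRw and aR²w.
G4: condition met.
Valid on: G4.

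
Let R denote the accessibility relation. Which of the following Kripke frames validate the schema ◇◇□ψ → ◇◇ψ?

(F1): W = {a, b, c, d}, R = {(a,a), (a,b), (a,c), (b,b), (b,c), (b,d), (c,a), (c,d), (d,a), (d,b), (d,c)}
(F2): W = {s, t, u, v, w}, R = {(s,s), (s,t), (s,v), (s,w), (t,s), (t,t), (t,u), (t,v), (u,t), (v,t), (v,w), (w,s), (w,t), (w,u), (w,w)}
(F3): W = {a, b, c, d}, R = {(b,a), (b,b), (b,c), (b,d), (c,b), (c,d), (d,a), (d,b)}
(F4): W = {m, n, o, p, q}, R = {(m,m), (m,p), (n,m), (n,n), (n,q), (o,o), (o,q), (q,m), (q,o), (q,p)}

The schema corresponds to a generalized confluence (Geach) condition: ∀x ∀y (xR²y → ∃w (yRw ∧ xR²w)).
(F1): satisfies the condition.
(F2): satisfies the condition.
(F3): fails — bR²a but no w with aRw and bR²w.
(F4): fails — mR²p but no w with pRw and mR²w.
Valid on: (F1), (F2).

(F1), (F2)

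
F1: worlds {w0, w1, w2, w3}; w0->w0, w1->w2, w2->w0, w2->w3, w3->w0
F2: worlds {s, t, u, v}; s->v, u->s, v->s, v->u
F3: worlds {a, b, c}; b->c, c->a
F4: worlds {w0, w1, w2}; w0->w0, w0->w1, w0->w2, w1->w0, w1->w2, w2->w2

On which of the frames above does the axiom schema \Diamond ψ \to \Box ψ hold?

F3

This is the axiom for partial functionality; its first-order frame correspondent is \forall x \forall y \forall z (Rxy \wedge Rxz \to y = z).
F1: fails — w2 sees both w0 and w3.
F2: fails — v sees both s and u.
F3: ✓.
F4: fails — w0 sees both w0 and w1.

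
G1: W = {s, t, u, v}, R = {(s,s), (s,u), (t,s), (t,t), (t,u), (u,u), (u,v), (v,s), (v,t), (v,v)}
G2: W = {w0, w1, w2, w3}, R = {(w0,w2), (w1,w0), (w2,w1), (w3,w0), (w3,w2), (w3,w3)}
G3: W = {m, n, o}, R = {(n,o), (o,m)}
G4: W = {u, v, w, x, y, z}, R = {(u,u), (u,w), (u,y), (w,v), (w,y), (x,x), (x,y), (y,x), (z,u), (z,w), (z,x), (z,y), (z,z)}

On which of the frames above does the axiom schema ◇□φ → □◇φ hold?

G1

The schema corresponds to convergence: ∀x ∀y ∀z (Rxy ∧ Rxz → ∃w (Ryw ∧ Rzw)).
G1: holds.
G2: fails — Rw3w2 and Rw3w0 but w2 and w0 have no common successor.
G3: fails — Rom and Rom but m and m have no common successor.
G4: fails — Ruw and Ruy but w and y have no common successor.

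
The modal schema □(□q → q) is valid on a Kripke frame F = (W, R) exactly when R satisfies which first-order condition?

Suppose □(□q→q) is valid. Take Rxy and set V(q)={w : Ryw}. Then at y, □q holds; since □(□q→q) at x, □q→q at y, so q at y, i.e. Ryy.

Shift-reflexivity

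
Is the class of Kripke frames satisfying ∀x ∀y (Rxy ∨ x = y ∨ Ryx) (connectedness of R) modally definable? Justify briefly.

If a class were modally definable it would be closed under disjoint unions (Goldblatt–Thomason).
Take 2 disjoint single-world reflexive frames: each is trivially connected, but their disjoint union has 2 worlds with no edge between distinct components, so it is not connected.
Hence connectedness of R is not modally definable.

No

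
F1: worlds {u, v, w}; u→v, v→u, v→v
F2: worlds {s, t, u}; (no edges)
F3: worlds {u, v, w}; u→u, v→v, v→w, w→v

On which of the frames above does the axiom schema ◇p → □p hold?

F2

The schema corresponds to partial functionality: ∀x ∀y ∀z (Rxy ∧ Rxz → y = z).
F1: fails — v sees both u and v.
F2: ✓.
F3: fails — v sees both v and w.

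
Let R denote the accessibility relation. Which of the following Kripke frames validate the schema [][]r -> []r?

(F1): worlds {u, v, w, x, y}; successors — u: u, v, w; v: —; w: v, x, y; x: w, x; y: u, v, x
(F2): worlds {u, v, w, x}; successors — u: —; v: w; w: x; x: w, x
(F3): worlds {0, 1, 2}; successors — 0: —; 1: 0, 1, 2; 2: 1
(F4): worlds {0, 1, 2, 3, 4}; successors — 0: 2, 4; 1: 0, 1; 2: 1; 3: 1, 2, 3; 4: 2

This is the axiom for density; its first-order frame correspondent is forall x forall y (Rxy -> exists z (Rxz & Rzy)).
(F1): fails — Rwy but no z with Rwz and Rzy.
(F2): fails — Rvw but no z with Rvz and Rzw.
(F3): ✓.
(F4): fails — R04 but no z with R0z and Rz4.

(F3)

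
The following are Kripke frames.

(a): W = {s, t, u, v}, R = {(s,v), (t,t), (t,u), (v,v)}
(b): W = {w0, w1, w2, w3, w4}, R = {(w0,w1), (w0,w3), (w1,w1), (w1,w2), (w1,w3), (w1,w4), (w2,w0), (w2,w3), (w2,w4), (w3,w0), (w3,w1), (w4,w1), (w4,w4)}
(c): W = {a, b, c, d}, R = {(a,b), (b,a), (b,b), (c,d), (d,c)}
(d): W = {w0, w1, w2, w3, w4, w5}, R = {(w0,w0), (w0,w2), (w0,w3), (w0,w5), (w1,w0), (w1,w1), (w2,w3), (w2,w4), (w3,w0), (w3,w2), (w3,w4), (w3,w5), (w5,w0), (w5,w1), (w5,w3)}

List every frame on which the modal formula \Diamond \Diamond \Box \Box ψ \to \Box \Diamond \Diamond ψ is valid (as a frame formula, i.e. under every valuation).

(b)

The schema corresponds to a generalized confluence (Geach) condition: \forall x \forall y \forall z ((x R^2 y \wedge xRz) \to \exists w (y R^2 w \wedge z R^2 w)).
(a): fails — tR²t, tRu but no w with tR²w and uR²w.
(b): satisfies the condition.
(c): fails — cR²c, cRd but no w with cR²w and dR²w.
(d): fails — w0R²w4, w0Rw0 but no w with w4R²w and w0R²w.
Valid on: (b).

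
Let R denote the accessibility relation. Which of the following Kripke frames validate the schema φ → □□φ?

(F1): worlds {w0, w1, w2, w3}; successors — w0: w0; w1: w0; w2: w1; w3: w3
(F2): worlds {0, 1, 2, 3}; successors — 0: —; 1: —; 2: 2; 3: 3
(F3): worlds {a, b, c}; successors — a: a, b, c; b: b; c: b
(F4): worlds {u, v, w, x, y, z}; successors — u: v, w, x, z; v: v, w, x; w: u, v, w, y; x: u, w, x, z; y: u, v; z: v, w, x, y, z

This is the axiom for a generalized confluence (Geach) condition; its first-order frame correspondent is ∀x ∀z (xR²z → ∃w (x = w ∧ z = w)).
(F1): fails — w1R²w0 but w1 ≠ w0.
(F2): holds.
(F3): fails — aR²b but a ≠ b.
(F4): fails — uR²v but u ≠ v.

(F2)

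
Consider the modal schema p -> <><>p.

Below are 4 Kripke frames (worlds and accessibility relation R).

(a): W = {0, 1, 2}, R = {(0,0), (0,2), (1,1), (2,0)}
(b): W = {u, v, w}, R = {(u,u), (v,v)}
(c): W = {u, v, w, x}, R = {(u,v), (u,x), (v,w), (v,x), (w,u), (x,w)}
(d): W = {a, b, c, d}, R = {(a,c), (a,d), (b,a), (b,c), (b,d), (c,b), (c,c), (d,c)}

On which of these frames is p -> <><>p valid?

(a)

Frame correspondent (Sahlqvist): forall x exists w (x = w & x R^2 w) — i.e. a generalized confluence (Geach) condition.
(a): ✓.
(b): fails — at w but no t with w=t and wR²t.
(c): fails — at u but no t with u=t and uR²t.
(d): fails — at a but no w with a=w and aR²w.
Valid on: (a).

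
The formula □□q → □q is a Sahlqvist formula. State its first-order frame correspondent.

Suppose □□q→□q is valid. Take Rxy and set V(q)={w : xR²w}. Then □□q at x, so □q at x, so q at y, i.e. ∃z(Rxz∧Rzy).
Conversely, on a frame with density the schema holds at every world under every valuation.
Frame condition: ∀x ∀y (Rxy → ∃z (Rxz ∧ Rzy)).

density: ∀x ∀y (Rxy → ∃z (Rxz ∧ Rzy))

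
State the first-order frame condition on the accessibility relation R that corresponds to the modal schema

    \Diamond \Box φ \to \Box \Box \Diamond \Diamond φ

\forall x \forall y \forall z ((xRy \wedge x R^2 z) \to \exists w (yRw \wedge z R^2 w))

This is a Sahlqvist (Geach-type) schema ◇^1□^1φ → □^2◇^2φ.
First-order correspondent: \forall x \forall y \forall z ((xRy \wedge x R^2 z) \to \exists w (yRw \wedge z R^2 w)).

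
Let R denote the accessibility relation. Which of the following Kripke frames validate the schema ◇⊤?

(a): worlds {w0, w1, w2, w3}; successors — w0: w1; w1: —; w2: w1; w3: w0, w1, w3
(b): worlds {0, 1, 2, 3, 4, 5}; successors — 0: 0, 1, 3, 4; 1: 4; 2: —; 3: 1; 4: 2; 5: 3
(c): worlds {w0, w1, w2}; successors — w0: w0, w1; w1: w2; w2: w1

The schema corresponds to seriality: ∀x ∃y Rxy.
(a): fails — world w1 has no successor.
(b): fails — world 2 has no successor.
(c): holds.
Valid on: (c).

(c)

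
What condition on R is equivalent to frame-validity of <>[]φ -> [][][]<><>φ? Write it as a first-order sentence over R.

This is a Sahlqvist (Geach-type) schema ◇^1□^1φ → □^3◇^2φ.
Minimal-valuation argument: fix x; take any y with xR^1y and any z with xR^3z. Set V(φ) to the set of worlds R-reachable from y in exactly 1 step. Then □^1φ holds at y, so the antecedent holds at x; validity forces ◇^2φ at z, giving a w with zR^2w and yR^1w.
First-order correspondent: forall x forall y forall z ((xRy & x R^3 z) -> exists w (yRw & z R^2 w)).

forall x forall y forall z ((xRy & x R^3 z) -> exists w (yRw & z R^2 w))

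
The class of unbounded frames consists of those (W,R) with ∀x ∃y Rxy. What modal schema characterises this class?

This is seriality; the standard corresponding axiom is D: □p → ◇p.

□p → ◇p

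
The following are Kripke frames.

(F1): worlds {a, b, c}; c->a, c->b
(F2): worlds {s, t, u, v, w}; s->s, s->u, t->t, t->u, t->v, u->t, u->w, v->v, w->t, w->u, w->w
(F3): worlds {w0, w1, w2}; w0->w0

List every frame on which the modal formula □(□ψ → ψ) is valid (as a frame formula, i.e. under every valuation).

(F3)

Frame correspondent (Sahlqvist): ∀x ∀y (Rxy → Ryy) — i.e. shift-reflexivity.
(F1): fails — Rca but not Raa.
(F2): fails — Rwu but not Ruu.
(F3): holds.
Valid on: (F3).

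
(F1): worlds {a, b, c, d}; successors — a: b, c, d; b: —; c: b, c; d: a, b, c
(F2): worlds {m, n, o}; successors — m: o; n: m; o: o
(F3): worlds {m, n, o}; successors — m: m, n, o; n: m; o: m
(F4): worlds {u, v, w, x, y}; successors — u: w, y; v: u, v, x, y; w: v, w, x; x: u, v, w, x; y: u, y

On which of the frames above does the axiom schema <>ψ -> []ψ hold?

Frame correspondent (Sahlqvist): forall x forall y forall z (Rxy & Rxz -> y = z) — i.e. partial functionality.
(F1): fails — a sees both b and c.
(F2): ✓.
(F3): fails — m sees both m and n.
(F4): fails — u sees both w and y.

(F2)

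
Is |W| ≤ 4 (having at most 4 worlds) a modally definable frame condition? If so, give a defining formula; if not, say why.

No — not modally definable

Modal frame validity is preserved under disjoint unions.
Any modal formula valid on each of 5 disjoint one-world frames is valid on their disjoint union (validity is preserved under disjoint unions). Each one-world frame has |W|=1≤4, but the union has |W|=5.
Hence having at most 4 worlds is not modally definable.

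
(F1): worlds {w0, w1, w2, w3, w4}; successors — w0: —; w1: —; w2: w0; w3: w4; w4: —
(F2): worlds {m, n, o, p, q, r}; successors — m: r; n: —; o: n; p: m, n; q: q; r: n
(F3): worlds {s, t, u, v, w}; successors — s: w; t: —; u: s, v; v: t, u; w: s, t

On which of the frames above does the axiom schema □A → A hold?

none

This is the axiom for reflexivity; its first-order frame correspondent is ∀x Rxx.
(F1): fails — world w0 does not see itself.
(F2): fails — world m does not see itself.
(F3): fails — world s does not see itself.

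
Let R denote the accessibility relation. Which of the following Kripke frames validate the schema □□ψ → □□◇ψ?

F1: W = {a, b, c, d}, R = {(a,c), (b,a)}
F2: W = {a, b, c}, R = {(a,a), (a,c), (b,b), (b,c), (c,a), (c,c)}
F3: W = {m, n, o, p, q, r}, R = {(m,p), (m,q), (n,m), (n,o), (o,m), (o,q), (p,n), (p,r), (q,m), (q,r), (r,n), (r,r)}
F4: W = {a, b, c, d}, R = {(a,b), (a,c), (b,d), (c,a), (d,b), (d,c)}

F2

This is the axiom for a generalized confluence (Geach) condition; its first-order frame correspondent is ∀x ∀z (xR²z → ∃w (xR²w ∧ zRw)).
F1: fails — bR²c but no w with bR²w and cRw.
F2: condition met.
F3: fails — mR²m but no w with mR²w and mRw.
F4: fails — aR²a but no w with aR²w and aRw.
Valid on: F2.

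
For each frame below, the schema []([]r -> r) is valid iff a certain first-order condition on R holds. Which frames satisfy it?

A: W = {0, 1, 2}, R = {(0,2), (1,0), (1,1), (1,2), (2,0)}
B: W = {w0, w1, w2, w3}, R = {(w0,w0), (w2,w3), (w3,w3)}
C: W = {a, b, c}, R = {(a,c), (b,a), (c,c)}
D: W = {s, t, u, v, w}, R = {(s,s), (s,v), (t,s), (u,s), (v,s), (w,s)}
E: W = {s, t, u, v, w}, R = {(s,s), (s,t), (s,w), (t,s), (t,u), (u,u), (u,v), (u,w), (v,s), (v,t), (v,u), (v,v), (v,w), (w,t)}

B

The schema corresponds to shift-reflexivity: forall x forall y (Rxy -> Ryy).
A: fails — R10 but not R00.
B: holds.
C: fails — Rba but not Raa.
D: fails — Rsv but not Rvv.
E: fails — Rwt but not Rtt.
Valid on: B.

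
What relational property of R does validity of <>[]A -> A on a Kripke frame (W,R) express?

Equivalently (dual form): A → □◇A.
Suppose A→□◇A is valid. Take Rxy and set V(A)={x}. Then A at x, so □◇A at x, so ◇A at y, so some z with Ryz has A; z=x, i.e. Ryx.

symmetry: forall x forall y (Rxy -> Ryx)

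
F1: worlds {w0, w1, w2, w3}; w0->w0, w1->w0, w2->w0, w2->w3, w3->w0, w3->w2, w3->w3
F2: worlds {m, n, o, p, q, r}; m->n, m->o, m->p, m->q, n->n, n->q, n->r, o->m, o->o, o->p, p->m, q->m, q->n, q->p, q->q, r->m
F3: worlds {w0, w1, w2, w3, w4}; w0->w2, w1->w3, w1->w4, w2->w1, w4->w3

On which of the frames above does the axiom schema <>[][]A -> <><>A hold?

F1, F2

The schema corresponds to a generalized confluence (Geach) condition: forall x forall y (xRy -> exists w (y R^2 w & x R^2 w)).
F1: satisfies the condition.
F2: satisfies the condition.
F3: fails — w0Rw2 but no w with w2R²w and w0R²w.
Valid on: F1, F2.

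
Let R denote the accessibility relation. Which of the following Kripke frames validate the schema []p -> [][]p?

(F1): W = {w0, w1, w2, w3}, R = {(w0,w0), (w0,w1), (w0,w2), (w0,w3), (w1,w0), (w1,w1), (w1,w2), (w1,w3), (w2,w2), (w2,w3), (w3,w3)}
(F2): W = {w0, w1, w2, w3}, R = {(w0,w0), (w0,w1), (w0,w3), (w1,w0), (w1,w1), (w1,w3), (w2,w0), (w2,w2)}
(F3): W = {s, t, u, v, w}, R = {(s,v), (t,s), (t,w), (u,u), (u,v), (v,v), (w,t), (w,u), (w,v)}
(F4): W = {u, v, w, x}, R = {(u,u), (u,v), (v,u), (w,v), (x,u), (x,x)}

This is the axiom for transitivity; its first-order frame correspondent is forall x forall y forall z (Rxy & Ryz -> Rxz).
(F1): satisfies the condition.
(F2): fails — Rw2w0 and Rw0w1 but not Rw2w1.
(F3): fails — Rwt and Rts but not Rws.
(F4): fails — Rvu and Ruv but not Rvv.

(F1)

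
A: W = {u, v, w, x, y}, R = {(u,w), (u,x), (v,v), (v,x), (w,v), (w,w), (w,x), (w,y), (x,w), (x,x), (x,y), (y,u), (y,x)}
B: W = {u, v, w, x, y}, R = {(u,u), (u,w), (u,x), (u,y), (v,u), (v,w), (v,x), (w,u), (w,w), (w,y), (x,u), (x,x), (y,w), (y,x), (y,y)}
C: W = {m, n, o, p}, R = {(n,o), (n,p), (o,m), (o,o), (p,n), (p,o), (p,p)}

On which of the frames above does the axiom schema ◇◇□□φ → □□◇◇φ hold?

Frame correspondent (Sahlqvist): ∀x ∀y ∀z ((xR²y ∧ xR²z) → ∃w (yR²w ∧ zR²w)) — i.e. a generalized confluence (Geach) condition.
A: ✓.
B: ✓.
C: fails — nR²m, nR²m but no w with mR²w and mR²w.

A, B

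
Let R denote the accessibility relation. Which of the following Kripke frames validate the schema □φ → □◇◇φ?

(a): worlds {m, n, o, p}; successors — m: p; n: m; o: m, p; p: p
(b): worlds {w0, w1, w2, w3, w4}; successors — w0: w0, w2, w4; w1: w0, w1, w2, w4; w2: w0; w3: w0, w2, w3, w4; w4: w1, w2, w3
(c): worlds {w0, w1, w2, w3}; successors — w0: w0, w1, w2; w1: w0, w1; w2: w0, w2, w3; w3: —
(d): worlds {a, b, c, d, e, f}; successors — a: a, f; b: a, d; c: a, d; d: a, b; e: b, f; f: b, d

Frame correspondent (Sahlqvist): ∀x ∀z (xRz → ∃w (xRw ∧ zR²w)) — i.e. a generalized confluence (Geach) condition.
(a): fails — nRm but no w with nRw and mR²w.
(b): condition met.
(c): fails — w2Rw3 but no w with w2Rw and w3R²w.
(d): condition met.

(b), (d)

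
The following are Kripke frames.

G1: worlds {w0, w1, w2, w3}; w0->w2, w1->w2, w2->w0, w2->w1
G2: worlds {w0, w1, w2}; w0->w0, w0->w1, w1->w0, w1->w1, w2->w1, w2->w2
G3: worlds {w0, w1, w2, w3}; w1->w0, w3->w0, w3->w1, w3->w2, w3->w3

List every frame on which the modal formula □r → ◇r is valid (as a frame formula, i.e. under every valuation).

The schema corresponds to seriality: ∀x ∃y Rxy.
G1: fails — world w3 has no successor.
G2: condition met.
G3: fails — world w0 has no successor.
Valid on: G2.

G2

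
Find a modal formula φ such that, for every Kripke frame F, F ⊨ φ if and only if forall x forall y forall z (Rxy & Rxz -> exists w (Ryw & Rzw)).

A defining formula is ◇□q → □◇q (the .2 axiom).
Suppose ◇□q→□◇q is valid. Take Rxy, Rxz and set V(q)={w : Ryw}. Then □q at y so ◇□q at x, so □◇q at x, so ◇q at z, giving w with Rzw and Ryw.

◇□q → □◇q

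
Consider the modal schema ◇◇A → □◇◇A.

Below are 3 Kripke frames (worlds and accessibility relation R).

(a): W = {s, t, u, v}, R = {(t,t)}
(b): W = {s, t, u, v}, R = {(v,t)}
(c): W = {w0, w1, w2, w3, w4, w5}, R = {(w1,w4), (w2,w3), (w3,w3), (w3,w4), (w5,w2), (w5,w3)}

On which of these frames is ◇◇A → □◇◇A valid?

(a), (b)

This is the axiom for a generalized confluence (Geach) condition; its first-order frame correspondent is ∀x ∀y ∀z ((xR²y ∧ xRz) → ∃w (y = w ∧ zR²w)).
(a): satisfies the condition.
(b): satisfies the condition.
(c): fails — w3R²w3, w3Rw4 but no w with w3=w and w4R²w.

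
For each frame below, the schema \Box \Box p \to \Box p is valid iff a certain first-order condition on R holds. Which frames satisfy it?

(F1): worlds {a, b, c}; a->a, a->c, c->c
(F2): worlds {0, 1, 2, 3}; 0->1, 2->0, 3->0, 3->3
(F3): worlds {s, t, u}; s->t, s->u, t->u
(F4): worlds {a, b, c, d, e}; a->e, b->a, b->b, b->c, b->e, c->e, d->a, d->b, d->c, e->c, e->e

The schema corresponds to density: \forall x \forall y (Rxy \to \exists z (Rxz \wedge Rzy)).
(F1): satisfies the condition.
(F2): fails — R01 but no z with R0z and Rz1.
(F3): fails — Rtu but no z with Rtz and Rzu.
(F4): satisfies the condition.

(F1), (F4)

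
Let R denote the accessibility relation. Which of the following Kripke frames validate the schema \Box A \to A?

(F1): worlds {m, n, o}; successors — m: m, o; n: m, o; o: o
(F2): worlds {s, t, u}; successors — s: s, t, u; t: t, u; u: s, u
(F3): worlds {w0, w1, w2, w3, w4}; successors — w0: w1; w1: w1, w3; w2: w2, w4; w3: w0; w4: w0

This is the axiom for reflexivity; its first-order frame correspondent is \forall x Rxx.
(F1): fails — world n does not see itself.
(F2): holds.
(F3): fails — world w0 does not see itself.
Valid on: (F2).

(F2)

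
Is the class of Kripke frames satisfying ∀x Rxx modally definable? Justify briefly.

Yes — defined by □r → r

Yes: it is reflexivity, defined by the T schema □r → r.
Suppose □r→r is valid. At any x set V(r)={w : Rxw}. Then □r holds at x, so r holds at x, i.e. Rxx.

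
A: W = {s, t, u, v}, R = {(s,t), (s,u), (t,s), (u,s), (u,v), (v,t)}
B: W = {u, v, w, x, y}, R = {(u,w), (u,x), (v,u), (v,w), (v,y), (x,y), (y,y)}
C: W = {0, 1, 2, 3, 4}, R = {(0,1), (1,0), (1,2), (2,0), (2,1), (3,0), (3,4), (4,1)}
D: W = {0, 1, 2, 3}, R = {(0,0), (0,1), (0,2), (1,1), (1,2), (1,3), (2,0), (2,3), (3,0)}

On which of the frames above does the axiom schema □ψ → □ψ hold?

The schema corresponds to a generalized confluence (Geach) condition: ∀x ∀z (xRz → ∃w (xRw ∧ z = w)).
A: condition met.
B: condition met.
C: condition met.
D: condition met.

A, B, C, D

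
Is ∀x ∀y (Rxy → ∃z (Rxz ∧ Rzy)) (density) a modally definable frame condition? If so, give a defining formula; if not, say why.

Yes — defined by □□r → □r

The condition is density. A defining modal formula is □□r → □r.
Suppose □□r→□r is valid. Take Rxy and set V(r)={w : xR²w}. Then □□r at x, so □r at x, so r at y, i.e. ∃z(Rxz∧Rzy).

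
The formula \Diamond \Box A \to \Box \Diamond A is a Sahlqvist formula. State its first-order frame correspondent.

This is the .2 axiom.
It corresponds to convergence: \forall x \forall y \forall z (Rxy \wedge Rxz \to \exists w (Ryw \wedge Rzw)).

convergence: \forall x \forall y \forall z (Rxy \wedge Rxz \to \exists w (Ryw \wedge Rzw))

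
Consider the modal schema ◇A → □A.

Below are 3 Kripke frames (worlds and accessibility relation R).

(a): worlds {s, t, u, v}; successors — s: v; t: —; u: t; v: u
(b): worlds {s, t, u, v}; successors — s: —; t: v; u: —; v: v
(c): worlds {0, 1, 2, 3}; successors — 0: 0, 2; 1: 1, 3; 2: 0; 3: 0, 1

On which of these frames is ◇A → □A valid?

(a), (b)

This is the axiom for partial functionality; its first-order frame correspondent is ∀x ∀y ∀z (Rxy ∧ Rxz → y = z).
(a): satisfies the condition.
(b): satisfies the condition.
(c): fails — 0 sees both 0 and 2.
Valid on: (a), (b).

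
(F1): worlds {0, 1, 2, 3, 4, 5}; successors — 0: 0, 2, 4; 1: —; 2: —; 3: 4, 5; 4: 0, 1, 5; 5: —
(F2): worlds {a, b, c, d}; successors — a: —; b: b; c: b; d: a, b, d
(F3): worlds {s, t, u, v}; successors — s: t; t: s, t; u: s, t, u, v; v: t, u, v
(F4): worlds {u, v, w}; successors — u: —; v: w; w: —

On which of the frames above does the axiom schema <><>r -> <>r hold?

(F2), (F4)

The schema corresponds to transitivity: forall x forall y forall z (Rxy & Ryz -> Rxz).
(F1): fails — R34 and R40 but not R30.
(F2): holds.
(F3): fails — Rvt and Rts but not Rvs.
(F4): holds.
Valid on: (F2), (F4).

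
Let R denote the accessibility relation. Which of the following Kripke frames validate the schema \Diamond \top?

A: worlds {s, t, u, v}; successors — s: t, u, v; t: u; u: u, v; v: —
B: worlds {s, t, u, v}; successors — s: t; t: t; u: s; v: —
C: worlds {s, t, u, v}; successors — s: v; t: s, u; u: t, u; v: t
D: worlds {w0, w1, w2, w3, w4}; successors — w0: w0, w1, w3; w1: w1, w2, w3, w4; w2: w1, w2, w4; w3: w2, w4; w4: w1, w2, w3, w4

C, D

The schema corresponds to seriality: \forall x \exists y Rxy.
A: fails — world v has no successor.
B: fails — world v has no successor.
C: condition met.
D: condition met.
Valid on: C, D.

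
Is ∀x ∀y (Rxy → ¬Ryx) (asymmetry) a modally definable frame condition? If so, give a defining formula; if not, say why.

If a class were modally definable it would be closed under surjective bounded morphisms (Goldblatt–Thomason).
The 3-cycle (worlds s,t,u with s→t→u→s) is asymmetric. Mapping every world to a single reflexive point • is a surjective bounded morphism, and the reflexive point is not asymmetric (R•• but asymmetry requires ¬R••).
So no modal formula (or set of formulas) defines exactly the asymmetric frames.

No — not modally definable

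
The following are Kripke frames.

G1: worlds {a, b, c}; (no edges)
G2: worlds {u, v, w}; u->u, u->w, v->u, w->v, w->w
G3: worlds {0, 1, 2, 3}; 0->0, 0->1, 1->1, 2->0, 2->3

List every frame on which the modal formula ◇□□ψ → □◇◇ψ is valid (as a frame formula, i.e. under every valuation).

This is the axiom for a generalized confluence (Geach) condition; its first-order frame correspondent is ∀x ∀y ∀z ((xRy ∧ xRz) → ∃w (yR²w ∧ zR²w)).
G1: holds.
G2: holds.
G3: fails — 2R0, 2R3 but no w with 0R²w and 3R²w.
Valid on: G1, G2.

G1, G2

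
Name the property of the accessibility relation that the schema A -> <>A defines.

Equivalently (dual form): □A → A.
Suppose □A→A is valid. At any x set V(A)={w : Rxw}. Then □A holds at x, so A holds at x, i.e. Rxx.
Conversely, any frame satisfying forall x Rxx validates the schema.
So the correspondent is reflexivity.

reflexivity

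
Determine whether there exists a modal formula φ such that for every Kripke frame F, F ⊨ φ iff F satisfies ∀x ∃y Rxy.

Yes, by □q → ◇q

Yes: it is seriality, defined by the D schema □q → ◇q.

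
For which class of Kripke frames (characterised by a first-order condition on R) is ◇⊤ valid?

◇⊤ holds at w iff w has a successor, so frame-validity of ◇⊤ is exactly seriality. Equivalently via □p → ◇p:
Suppose □p→◇p is valid. At any x set V(p)=W. Then □p at x, so ◇p at x, so x has a successor.

seriality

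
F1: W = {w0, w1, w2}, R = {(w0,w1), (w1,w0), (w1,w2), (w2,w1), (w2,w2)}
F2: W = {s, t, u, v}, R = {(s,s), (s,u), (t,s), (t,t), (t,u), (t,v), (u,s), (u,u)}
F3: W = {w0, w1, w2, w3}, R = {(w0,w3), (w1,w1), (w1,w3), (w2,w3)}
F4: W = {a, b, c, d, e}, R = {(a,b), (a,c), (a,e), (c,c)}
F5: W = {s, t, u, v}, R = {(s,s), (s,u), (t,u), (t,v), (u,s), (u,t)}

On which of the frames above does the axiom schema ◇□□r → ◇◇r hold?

The schema corresponds to a generalized confluence (Geach) condition: ∀x ∀y (xRy → ∃w (yR²w ∧ xR²w)).
F1: condition met.
F2: fails — tRv but no w with vR²w and tR²w.
F3: fails — w0Rw3 but no w with w3R²w and w0R²w.
F4: fails — aRb but no w with bR²w and aR²w.
F5: fails — tRv but no w with vR²w and tR²w.
Valid on: F1.

F1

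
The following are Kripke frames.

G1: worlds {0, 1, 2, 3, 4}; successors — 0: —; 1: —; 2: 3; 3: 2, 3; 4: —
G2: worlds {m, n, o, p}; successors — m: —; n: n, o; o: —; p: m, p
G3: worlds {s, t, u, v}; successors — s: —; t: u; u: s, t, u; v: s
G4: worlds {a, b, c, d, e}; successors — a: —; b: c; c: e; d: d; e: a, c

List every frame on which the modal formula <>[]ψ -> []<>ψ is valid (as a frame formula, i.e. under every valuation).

G1

This is the axiom for convergence; its first-order frame correspondent is forall x forall y forall z (Rxy & Rxz -> exists w (Ryw & Rzw)).
G1: satisfies the condition.
G2: fails — Rnn and Rno but n and o have no common successor.
G3: fails — Rut and Rus but t and s have no common successor.
G4: fails — Rea and Rea but a and a have no common successor.
Valid on: G1.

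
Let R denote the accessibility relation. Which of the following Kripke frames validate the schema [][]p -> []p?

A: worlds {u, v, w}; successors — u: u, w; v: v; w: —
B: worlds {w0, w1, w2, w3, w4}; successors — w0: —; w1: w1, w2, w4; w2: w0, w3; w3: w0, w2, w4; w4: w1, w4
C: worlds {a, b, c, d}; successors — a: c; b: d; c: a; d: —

Frame correspondent (Sahlqvist): forall x forall y (Rxy -> exists z (Rxz & Rzy)) — i.e. density.
A: holds.
B: fails — Rw3w2 but no z with Rw3z and Rzw2.
C: fails — Rac but no z with Raz and Rzc.
Valid on: A.

A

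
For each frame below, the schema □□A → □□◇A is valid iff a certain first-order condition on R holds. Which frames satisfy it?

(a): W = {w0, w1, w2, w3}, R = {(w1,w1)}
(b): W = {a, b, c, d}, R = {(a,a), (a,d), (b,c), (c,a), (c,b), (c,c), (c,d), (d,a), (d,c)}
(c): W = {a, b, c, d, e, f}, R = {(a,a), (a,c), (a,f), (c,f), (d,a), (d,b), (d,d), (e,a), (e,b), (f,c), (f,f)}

(a), (b)

The schema corresponds to a generalized confluence (Geach) condition: ∀x ∀z (xR²z → ∃w (xR²w ∧ zRw)).
(a): holds.
(b): holds.
(c): fails — dR²b but no w with dR²w and bRw.
Valid on: (a), (b).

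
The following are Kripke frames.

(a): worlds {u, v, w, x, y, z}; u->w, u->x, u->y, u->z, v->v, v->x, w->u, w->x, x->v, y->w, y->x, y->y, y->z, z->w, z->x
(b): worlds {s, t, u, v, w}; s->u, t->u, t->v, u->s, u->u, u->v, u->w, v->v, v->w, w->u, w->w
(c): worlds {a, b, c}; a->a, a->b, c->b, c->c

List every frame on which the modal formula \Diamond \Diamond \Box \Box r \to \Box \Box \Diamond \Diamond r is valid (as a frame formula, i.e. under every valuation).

The schema corresponds to a generalized confluence (Geach) condition: \forall x \forall y \forall z ((x R^2 y \wedge x R^2 z) \to \exists w (y R^2 w \wedge z R^2 w)).
(a): satisfies the condition.
(b): satisfies the condition.
(c): fails — aR²a, aR²b but no w with aR²w and bR²w.

(a), (b)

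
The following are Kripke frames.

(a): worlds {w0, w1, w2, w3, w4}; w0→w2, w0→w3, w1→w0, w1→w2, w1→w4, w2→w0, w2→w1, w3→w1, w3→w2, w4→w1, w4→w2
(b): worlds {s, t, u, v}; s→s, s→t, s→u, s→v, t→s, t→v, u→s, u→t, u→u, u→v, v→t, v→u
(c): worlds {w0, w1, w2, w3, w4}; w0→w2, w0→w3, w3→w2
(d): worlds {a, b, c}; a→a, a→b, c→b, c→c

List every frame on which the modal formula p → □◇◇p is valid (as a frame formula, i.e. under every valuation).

(b)

Frame correspondent (Sahlqvist): ∀x ∀z (xRz → ∃w (x = w ∧ zR²w)) — i.e. a generalized confluence (Geach) condition.
(a): fails — w1Rw2 but no w with w1=w and w2R²w.
(b): holds.
(c): fails — w0Rw2 but no w with w0=w and w2R²w.
(d): fails — aRb but no w with a=w and bR²w.
Valid on: (b).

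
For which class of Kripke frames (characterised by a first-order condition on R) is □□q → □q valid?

Suppose □□q→□q is valid. Take Rxy and set V(q)={w : xR²w}. Then □□q at x, so □q at x, so q at y, i.e. ∃z(Rxz∧Rzy).

Density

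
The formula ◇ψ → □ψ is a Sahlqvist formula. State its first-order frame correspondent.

Partial functionality

Suppose ◇ψ→□ψ is valid. Take Rxy, Rxz and set V(ψ)={y}. Then ◇ψ at x, so □ψ at x, so ψ at z, i.e. z=y.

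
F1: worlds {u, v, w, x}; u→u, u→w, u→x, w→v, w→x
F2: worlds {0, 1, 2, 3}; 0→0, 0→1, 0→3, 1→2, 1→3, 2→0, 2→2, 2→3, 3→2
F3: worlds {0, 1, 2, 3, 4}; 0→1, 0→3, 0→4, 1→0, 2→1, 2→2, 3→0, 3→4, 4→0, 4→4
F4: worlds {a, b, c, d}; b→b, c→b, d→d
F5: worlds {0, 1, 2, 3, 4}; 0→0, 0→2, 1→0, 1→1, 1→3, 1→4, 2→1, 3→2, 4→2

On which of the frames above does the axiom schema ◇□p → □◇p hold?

F4

The schema corresponds to convergence: ∀x ∀y ∀z (Rxy ∧ Rxz → ∃w (Ryw ∧ Rzw)).
F1: fails — Ruw and Rux but w and x have no common successor.
F2: fails — R00 and R03 but 0 and 3 have no common successor.
F3: fails — R22 and R21 but 2 and 1 have no common successor.
F4: ✓.
F5: fails — R00 and R02 but 0 and 2 have no common successor.
Valid on: F4.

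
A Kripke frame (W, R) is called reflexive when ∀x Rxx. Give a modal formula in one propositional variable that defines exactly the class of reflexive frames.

□ψ → ψ

The condition is reflexivity. The T schema □ψ → ψ defines it.
Suppose □ψ→ψ is valid. At any x set V(ψ)={w : Rxw}. Then □ψ holds at x, so ψ holds at x, i.e. Rxx.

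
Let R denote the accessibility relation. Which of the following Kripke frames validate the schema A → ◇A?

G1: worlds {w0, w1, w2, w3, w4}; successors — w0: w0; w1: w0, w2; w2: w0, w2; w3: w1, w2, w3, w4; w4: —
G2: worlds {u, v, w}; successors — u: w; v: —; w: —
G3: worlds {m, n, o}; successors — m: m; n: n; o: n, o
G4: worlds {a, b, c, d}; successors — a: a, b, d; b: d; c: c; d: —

G3

The schema corresponds to reflexivity: ∀x Rxx.
G1: fails — world w1 does not see itself.
G2: fails — world u does not see itself.
G3: holds.
G4: fails — world b does not see itself.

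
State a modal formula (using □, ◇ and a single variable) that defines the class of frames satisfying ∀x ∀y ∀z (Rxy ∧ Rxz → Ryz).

◇r → □◇r

A defining formula is ◇r → □◇r (the 5 axiom).
Suppose ◇r→□◇r is valid. Take Rxy, Rxz and set V(r)={y}. Then ◇r at x, so □◇r at x, so ◇r at z, so some w with Rzw has r; w=y, i.e. Rzy. By symmetry of the argument, Ryz.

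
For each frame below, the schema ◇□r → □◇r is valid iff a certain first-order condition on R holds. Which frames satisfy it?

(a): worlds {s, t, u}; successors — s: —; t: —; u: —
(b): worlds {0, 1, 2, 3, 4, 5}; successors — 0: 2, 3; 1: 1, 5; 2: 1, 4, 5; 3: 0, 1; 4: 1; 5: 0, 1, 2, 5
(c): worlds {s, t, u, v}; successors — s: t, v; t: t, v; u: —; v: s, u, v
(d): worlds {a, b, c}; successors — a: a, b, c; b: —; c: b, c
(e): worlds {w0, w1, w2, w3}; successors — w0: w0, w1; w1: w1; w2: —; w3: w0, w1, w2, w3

(a)

This is the axiom for convergence; its first-order frame correspondent is ∀x ∀y ∀z (Rxy ∧ Rxz → ∃w (Ryw ∧ Rzw)).
(a): satisfies the condition.
(b): fails — R31 and R30 but 1 and 0 have no common successor.
(c): fails — Rvv and Rvu but v and u have no common successor.
(d): fails — Rab and Rab but b and b have no common successor.
(e): fails — Rw3w1 and Rw3w2 but w1 and w2 have no common successor.
Valid on: (a).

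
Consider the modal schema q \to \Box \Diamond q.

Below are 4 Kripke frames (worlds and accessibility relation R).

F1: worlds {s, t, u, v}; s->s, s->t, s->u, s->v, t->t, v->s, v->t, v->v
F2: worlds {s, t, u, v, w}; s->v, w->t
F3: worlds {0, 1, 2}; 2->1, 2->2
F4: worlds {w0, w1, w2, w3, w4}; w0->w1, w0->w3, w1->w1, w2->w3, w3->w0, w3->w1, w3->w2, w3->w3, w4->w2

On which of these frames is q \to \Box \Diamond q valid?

Frame correspondent (Sahlqvist): \forall x \forall y (Rxy \to Ryx) — i.e. symmetry.
F1: fails — Rvt but not Rtv.
F2: fails — Rsv but not Rvs.
F3: fails — R21 but not R12.
F4: fails — Rw3w1 but not Rw1w3.
Valid on no frame.

none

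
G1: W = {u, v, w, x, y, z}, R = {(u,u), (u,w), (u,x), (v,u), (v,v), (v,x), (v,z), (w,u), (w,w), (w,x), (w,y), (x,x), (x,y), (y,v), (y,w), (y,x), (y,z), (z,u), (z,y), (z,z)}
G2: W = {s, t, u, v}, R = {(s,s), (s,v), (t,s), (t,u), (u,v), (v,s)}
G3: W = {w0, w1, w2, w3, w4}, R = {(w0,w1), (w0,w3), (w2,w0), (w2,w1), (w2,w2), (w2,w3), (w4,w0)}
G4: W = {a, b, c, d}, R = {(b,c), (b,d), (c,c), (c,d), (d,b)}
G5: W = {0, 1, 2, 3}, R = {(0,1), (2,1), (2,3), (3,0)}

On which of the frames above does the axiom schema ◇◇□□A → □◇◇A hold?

G1, G2, G4

Frame correspondent (Sahlqvist): ∀x ∀y ∀z ((xR²y ∧ xRz) → ∃w (yR²w ∧ zR²w)) — i.e. a generalized confluence (Geach) condition.
G1: condition met.
G2: condition met.
G3: fails — w2R²w0, w2Rw0 but no w with w0R²w and w0R²w.
G4: condition met.
G5: fails — 2R²0, 2R1 but no w with 0R²w and 1R²w.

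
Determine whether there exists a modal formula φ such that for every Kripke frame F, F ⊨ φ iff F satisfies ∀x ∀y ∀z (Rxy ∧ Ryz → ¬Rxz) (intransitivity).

No — not modally definable

Modal frame validity is preserved under surjective bounded morphisms.
The 7-cycle (worlds a,b,c,d,e,f,g with a→b→c→d→e→f→g→a) is intransitive. Mapping every world to a single reflexive point • is a surjective bounded morphism; the reflexive point is not intransitive (R••∧R•• but R••).
So no modal formula (or set of formulas) defines exactly the intransitive frames.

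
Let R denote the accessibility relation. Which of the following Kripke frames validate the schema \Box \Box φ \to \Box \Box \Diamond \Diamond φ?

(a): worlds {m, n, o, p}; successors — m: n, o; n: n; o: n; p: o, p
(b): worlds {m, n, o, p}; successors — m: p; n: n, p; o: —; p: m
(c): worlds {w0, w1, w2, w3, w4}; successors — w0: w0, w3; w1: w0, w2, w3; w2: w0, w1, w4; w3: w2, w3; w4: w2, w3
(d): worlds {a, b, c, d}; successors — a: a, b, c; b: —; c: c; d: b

This is the axiom for a generalized confluence (Geach) condition; its first-order frame correspondent is \forall x \forall z (x R^2 z \to \exists w (x R^2 w \wedge z R^2 w)).
(a): condition met.
(b): condition met.
(c): condition met.
(d): fails — aR²b but no w with aR²w and bR²w.
Valid on: (a), (b), (c).

(a), (b), (c)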